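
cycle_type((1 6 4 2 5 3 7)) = 7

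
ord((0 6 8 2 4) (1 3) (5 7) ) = 10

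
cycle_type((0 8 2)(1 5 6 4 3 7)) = 3.6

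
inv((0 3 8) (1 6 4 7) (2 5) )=(0 8 3) (1 7 4 6) (2 5) 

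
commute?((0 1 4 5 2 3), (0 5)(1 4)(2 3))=no:(0 1 4 5 2 3)*(0 5)(1 4)(2 3)=(0 4)(3 5), (0 5)(1 4)(2 3)*(0 1 4 5 2 3)=(0 2)(1 5)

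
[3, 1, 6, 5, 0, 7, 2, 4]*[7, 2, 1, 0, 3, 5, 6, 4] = [0, 2, 6, 5, 7, 4, 1, 3]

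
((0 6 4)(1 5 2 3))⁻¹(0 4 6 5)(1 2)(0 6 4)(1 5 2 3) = (0 4 2 6)(3 5)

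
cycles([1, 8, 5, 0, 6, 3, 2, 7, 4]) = (0 1 8 4 6 2 5 3)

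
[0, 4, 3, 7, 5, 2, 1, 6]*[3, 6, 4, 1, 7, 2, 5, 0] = [3, 7, 1, 0, 2, 4, 6, 5]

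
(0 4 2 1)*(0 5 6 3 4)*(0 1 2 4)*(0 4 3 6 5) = (0 1)(3 4)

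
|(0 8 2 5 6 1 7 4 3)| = 9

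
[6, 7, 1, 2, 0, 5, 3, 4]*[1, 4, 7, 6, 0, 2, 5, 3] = [5, 3, 4, 7, 1, 2, 6, 0]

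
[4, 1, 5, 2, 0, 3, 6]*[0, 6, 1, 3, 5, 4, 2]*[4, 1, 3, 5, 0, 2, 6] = [2, 6, 0, 1, 4, 5, 3]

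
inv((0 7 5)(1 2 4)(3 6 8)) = (0 5 7)(1 4 2)(3 8 6)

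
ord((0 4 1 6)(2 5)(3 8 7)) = 12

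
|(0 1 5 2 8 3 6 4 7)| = 9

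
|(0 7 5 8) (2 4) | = 4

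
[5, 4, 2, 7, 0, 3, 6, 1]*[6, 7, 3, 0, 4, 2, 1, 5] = [2, 4, 3, 5, 6, 0, 1, 7]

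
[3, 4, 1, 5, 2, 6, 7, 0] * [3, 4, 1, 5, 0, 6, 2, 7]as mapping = [0→5, 1→0, 2→4, 3→6, 4→1, 5→2, 6→7, 7→3]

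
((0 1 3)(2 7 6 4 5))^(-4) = (0 3 1)(2 7 6 4 5)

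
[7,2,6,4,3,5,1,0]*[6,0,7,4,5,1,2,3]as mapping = [0→3,1→7,2→2,3→5,4→4,5→1,6→0,7→6]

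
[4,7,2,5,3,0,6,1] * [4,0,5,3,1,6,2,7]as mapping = [0→1,1→7,2→5,3→6,4→3,5→4,6→2,7→0]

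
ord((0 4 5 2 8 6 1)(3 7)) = 14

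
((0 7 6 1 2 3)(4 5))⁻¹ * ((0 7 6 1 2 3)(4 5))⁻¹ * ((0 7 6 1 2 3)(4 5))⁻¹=(0 1)(2 7)(3 6)(4 5)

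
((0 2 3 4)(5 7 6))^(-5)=(0 4 3 2)(5 7 6)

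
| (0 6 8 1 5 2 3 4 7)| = 9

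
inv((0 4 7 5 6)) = (0 6 5 7 4)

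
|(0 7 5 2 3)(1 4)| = 10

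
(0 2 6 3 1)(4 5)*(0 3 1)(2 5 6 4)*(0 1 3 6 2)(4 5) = (0 4 2 5)(1 6 3)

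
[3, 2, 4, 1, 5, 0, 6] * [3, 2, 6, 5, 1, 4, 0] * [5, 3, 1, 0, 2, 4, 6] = [4, 6, 3, 1, 2, 0, 5]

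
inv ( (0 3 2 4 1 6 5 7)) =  (0 7 5 6 1 4 2 3)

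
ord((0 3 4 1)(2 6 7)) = 12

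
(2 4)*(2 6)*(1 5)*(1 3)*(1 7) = (1 5 3 7)(2 4 6)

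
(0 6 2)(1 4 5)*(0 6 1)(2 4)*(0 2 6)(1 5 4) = (0 5 2)(1 6)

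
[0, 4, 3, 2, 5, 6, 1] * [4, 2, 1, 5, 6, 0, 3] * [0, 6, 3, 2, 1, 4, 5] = [1, 5, 4, 6, 0, 2, 3]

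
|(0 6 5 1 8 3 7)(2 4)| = 14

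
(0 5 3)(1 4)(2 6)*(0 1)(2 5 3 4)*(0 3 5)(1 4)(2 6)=(0 5 1 6)(3 4)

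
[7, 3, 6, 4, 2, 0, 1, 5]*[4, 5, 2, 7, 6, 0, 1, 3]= [3, 7, 1, 6, 2, 4, 5, 0] 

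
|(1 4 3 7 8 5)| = 6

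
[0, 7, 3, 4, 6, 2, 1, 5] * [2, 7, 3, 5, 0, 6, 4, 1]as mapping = [0→2, 1→1, 2→5, 3→0, 4→4, 5→3, 6→7, 7→6]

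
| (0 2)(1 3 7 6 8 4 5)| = 14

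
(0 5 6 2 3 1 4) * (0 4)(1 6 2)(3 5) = (0 3 6 1)(2 5)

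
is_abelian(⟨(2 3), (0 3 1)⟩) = no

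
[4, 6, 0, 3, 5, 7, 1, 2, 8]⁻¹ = [2, 6, 7, 3, 0, 4, 1, 5, 8]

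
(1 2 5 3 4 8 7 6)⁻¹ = (1 6 7 8 4 3 5 2)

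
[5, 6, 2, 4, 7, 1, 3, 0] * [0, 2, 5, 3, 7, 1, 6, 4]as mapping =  [0→1, 1→6, 2→5, 3→7, 4→4, 5→2, 6→3, 7→0]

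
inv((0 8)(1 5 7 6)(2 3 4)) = (0 8)(1 6 7 5)(2 4 3)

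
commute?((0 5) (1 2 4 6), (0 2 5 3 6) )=no:(0 5) (1 2 4 6) * (0 2 5 3 6)=(0 3 6 1 5 2 4), (0 2 5 3 6) * (0 5) (1 2 4 6)=(0 4 6 5 3 1 2) 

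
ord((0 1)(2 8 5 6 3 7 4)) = 14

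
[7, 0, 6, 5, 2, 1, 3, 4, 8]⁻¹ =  [1, 5, 4, 6, 7, 3, 2, 0, 8]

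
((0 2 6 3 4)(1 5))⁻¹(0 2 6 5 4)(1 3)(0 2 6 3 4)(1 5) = (0 2 6 3 1)(4 5)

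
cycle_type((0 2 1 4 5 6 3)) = 7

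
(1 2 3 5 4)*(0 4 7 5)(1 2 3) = (0 4 2 1 3)(5 7)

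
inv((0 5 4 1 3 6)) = (0 6 3 1 4 5)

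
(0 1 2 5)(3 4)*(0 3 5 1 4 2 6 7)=(0 4 5 3 2 1 6 7)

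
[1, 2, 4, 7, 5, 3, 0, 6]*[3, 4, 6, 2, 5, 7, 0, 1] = [4, 6, 5, 1, 7, 2, 3, 0]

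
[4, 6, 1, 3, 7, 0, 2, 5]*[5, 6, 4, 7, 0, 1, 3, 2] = [0, 3, 6, 7, 2, 5, 4, 1]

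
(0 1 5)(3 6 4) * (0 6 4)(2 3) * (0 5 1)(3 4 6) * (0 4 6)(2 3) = (0 4 3)(2 6 5)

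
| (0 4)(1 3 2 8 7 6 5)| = 14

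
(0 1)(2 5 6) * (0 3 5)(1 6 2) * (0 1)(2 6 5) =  (0 5 6)(1 3 2)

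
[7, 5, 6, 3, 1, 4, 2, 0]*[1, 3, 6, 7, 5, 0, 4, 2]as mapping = [0→2, 1→0, 2→4, 3→7, 4→3, 5→5, 6→6, 7→1]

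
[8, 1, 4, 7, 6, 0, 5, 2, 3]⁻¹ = [5, 1, 7, 8, 2, 6, 4, 3, 0]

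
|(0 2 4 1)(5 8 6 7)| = 4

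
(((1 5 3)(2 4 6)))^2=(1 3 5)(2 6 4)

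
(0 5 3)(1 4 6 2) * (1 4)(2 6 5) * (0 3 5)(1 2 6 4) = (0 6 4)(1 2)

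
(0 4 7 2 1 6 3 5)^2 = (0 7 1 3)(2 6 5 4)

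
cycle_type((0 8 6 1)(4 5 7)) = 3.4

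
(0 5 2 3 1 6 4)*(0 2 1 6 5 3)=(0 3 6 4 2)(1 5)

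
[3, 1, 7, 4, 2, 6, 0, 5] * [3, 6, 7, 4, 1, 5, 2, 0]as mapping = [0→4, 1→6, 2→0, 3→1, 4→7, 5→2, 6→3, 7→5]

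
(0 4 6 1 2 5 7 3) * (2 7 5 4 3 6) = (0 3)(1 7 6)(2 4)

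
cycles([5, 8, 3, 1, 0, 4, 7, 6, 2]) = (0 5 4) (1 8 2 3) (6 7) 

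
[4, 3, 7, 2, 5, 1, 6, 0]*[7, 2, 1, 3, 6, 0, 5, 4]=[6, 3, 4, 1, 0, 2, 5, 7]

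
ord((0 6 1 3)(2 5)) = 4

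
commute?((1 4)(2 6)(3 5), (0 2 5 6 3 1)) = no:(1 4)(2 6)(3 5) * (0 2 5 6 3 1) = (0 2 3 6 5 1 4), (0 2 5 6 3 1) * (1 4)(2 6)(3 5) = (0 6 5 2 3 4 1)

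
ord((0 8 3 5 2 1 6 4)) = 8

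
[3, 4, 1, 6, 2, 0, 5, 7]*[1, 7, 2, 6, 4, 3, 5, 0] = [6, 4, 7, 5, 2, 1, 3, 0]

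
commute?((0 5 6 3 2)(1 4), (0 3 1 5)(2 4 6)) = no:(0 5 6 3 2)(1 4)*(0 3 1 5)(2 4 6) = (1 6)(2 3 4 5), (0 3 1 5)(2 4 6)*(0 5 6 3 2)(1 4) = (0 2 1 6)(3 4)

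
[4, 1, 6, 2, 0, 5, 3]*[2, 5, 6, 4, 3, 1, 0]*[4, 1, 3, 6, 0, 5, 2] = [6, 5, 4, 2, 3, 1, 0]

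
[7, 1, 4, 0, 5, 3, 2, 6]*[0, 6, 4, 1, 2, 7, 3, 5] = [5, 6, 2, 0, 7, 1, 4, 3]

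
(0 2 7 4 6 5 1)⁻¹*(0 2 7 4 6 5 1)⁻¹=(0 5 4 2 1 6 7)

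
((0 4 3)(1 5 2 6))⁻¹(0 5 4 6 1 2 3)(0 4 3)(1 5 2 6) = (0 4 2 3 1 5 6)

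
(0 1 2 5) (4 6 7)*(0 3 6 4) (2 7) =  (0 1 7) (2 5 3 6) 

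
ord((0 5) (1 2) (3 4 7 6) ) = 4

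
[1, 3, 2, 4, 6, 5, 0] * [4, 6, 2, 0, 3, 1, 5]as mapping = [0→6, 1→0, 2→2, 3→3, 4→5, 5→1, 6→4]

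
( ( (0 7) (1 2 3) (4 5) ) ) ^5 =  (0 7) (1 3 2) (4 5) 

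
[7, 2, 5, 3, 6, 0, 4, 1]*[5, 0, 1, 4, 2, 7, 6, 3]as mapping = [0→3, 1→1, 2→7, 3→4, 4→6, 5→5, 6→2, 7→0]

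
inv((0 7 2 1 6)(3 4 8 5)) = (0 6 1 2 7)(3 5 8 4)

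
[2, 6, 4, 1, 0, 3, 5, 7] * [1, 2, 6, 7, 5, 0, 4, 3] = [6, 4, 5, 2, 1, 7, 0, 3] 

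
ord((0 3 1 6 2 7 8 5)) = 8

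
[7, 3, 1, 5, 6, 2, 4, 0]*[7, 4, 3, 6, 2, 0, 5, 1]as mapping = [0→1, 1→6, 2→4, 3→0, 4→5, 5→3, 6→2, 7→7]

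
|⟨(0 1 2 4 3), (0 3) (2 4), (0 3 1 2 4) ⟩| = 60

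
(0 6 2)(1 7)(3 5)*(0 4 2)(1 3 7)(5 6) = (0 5 7 3 6)(2 4)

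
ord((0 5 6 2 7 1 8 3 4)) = 9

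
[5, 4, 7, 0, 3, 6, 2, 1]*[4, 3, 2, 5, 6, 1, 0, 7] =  [1, 6, 7, 4, 5, 0, 2, 3]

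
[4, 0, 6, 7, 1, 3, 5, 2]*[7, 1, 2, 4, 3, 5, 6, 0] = [3, 7, 6, 0, 1, 4, 5, 2]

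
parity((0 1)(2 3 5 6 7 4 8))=odd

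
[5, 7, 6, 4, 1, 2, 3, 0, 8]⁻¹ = [7, 4, 5, 6, 3, 0, 2, 1, 8]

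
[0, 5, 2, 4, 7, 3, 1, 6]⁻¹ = [0, 6, 2, 5, 3, 1, 7, 4]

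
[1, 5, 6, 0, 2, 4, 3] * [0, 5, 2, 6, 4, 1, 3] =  [5, 1, 3, 0, 2, 4, 6]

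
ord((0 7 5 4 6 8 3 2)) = 8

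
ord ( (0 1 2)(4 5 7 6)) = 12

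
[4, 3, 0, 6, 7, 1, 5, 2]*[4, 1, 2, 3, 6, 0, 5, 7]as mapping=[0→6, 1→3, 2→4, 3→5, 4→7, 5→1, 6→0, 7→2]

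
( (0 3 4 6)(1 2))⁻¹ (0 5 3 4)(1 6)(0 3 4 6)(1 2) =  (0 2)(3 5 4 6)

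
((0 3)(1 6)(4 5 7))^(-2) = (4 5 7)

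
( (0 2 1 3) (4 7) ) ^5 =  (0 2 1 3) (4 7) 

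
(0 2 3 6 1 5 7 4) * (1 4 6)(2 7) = (0 7 6 4)(1 5 2 3)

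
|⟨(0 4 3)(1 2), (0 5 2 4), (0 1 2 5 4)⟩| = 720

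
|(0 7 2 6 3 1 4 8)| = 8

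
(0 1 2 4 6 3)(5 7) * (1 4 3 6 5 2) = (0 4 5 7 2 3)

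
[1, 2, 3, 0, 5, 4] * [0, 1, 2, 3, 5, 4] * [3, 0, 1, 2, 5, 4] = [0, 1, 2, 3, 5, 4]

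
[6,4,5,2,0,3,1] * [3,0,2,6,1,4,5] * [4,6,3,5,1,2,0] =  [2,6,1,3,5,0,4]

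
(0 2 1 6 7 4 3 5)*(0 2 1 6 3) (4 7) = (0 1 3 5 2 6 4) 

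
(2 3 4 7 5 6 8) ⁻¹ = (2 8 6 5 7 4 3) 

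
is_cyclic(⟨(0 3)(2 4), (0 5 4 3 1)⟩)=no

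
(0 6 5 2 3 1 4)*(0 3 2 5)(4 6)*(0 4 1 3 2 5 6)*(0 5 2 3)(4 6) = (0 1 5 4 3)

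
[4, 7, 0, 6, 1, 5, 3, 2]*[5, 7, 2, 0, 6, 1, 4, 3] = [6, 3, 5, 4, 7, 1, 0, 2]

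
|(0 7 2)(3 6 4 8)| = 12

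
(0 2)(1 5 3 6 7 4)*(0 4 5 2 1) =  (0 1 2 4)(3 6 7 5)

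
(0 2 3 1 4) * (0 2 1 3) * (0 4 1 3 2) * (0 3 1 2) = (0 1 2 4 3)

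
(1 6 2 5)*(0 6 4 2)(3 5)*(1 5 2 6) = (0 1 4 6)(2 3)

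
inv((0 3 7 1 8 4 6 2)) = (0 2 6 4 8 1 7 3)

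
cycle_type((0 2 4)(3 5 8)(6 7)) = 2.3^2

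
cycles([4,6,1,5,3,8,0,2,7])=(0 4 3 5 8 7 2 1 6)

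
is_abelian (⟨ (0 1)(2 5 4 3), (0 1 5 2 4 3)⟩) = no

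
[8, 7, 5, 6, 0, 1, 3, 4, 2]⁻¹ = [4, 5, 8, 6, 7, 2, 3, 1, 0]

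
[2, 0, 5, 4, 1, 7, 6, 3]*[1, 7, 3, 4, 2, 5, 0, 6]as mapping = [0→3, 1→1, 2→5, 3→2, 4→7, 5→6, 6→0, 7→4]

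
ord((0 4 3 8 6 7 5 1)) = 8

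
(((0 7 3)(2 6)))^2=(0 3 7)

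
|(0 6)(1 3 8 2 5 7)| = 6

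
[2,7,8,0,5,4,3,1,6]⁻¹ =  [3,7,0,6,5,4,8,1,2]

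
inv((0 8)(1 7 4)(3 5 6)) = (0 8)(1 4 7)(3 6 5)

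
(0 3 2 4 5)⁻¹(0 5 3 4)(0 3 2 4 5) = (0 2 5 3)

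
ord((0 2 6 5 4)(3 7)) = 10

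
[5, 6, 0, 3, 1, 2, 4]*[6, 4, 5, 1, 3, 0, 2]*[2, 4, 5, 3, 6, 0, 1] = [2, 5, 1, 4, 6, 0, 3]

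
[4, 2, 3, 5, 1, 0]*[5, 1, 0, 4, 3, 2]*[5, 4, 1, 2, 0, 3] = [2, 5, 0, 1, 4, 3]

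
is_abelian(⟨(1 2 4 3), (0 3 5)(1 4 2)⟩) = no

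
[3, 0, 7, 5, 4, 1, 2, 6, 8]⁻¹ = [1, 5, 6, 0, 4, 3, 7, 2, 8]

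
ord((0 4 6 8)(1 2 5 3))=4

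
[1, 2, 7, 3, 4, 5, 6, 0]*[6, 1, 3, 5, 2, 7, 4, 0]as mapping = [0→1, 1→3, 2→0, 3→5, 4→2, 5→7, 6→4, 7→6]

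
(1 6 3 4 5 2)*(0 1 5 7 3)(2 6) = (0 1 2 5 6)(3 4 7)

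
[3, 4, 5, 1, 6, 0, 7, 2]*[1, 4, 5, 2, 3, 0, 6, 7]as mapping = [0→2, 1→3, 2→0, 3→4, 4→6, 5→1, 6→7, 7→5]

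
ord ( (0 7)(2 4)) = 2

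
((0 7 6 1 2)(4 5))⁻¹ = (0 2 1 6 7)(4 5)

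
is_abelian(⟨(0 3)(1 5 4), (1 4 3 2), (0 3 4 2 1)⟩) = no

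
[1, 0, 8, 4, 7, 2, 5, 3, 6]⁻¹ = [1, 0, 5, 7, 3, 6, 8, 4, 2]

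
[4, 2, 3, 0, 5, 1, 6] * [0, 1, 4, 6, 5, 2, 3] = [5, 4, 6, 0, 2, 1, 3]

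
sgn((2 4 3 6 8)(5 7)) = -1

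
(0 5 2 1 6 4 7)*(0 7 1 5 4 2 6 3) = (0 4 1 3)(2 5 6)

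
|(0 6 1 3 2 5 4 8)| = 8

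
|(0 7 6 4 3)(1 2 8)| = 15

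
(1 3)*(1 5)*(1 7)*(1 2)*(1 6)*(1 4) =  (1 3 5 7 2 6 4)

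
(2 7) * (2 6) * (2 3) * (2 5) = (2 7 6 3 5)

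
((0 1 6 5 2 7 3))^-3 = (0 2 1 7 6 3 5)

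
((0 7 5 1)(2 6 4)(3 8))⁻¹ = (0 1 5 7)(2 4 6)(3 8)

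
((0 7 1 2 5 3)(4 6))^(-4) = (0 1 5)(2 3 7)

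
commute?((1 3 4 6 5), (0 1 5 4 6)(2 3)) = no:(1 3 4 6 5)*(0 1 5 4 6)(2 3) = (0 1 2 3 6 4), (0 1 5 4 6)(2 3)*(1 3 4 6 5) = (0 3 2 4 5 6)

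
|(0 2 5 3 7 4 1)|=7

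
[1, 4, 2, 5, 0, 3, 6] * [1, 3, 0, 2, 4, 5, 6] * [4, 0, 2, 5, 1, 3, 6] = [5, 1, 4, 3, 0, 2, 6]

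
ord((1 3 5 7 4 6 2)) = 7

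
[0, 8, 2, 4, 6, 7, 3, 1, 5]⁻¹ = [0, 7, 2, 6, 3, 8, 4, 5, 1]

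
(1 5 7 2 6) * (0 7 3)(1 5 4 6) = (0 7 2 1 4 6 5 3)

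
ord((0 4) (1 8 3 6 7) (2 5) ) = 10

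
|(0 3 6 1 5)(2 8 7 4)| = 20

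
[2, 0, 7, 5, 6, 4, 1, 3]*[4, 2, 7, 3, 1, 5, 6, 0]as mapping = [0→7, 1→4, 2→0, 3→5, 4→6, 5→1, 6→2, 7→3]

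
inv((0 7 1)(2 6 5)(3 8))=(0 1 7)(2 5 6)(3 8)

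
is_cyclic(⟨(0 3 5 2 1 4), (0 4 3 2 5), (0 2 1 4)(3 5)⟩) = no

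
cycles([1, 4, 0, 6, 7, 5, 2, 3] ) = (0 1 4 7 3 6 2)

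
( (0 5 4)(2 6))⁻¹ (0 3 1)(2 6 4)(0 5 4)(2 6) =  (0 6 2)(1 5 3)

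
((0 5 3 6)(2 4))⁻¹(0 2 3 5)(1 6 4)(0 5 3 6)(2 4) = (0 2 1)(3 5 4 6)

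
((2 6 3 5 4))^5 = ()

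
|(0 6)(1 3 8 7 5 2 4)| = 14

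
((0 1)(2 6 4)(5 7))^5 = (0 1)(2 4 6)(5 7)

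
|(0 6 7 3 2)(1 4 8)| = 15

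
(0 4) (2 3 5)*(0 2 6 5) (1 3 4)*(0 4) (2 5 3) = (0 1 2) (3 4 5 6) 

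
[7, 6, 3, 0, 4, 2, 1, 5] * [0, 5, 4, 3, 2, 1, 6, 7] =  [7, 6, 3, 0, 2, 4, 5, 1]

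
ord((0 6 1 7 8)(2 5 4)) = 15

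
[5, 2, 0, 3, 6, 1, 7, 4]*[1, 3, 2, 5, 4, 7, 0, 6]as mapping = [0→7, 1→2, 2→1, 3→5, 4→0, 5→3, 6→6, 7→4]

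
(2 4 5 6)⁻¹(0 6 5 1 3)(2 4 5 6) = (0 2 6 1 3)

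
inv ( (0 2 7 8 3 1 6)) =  (0 6 1 3 8 7 2)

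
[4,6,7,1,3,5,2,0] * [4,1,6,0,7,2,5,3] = [7,5,3,1,0,2,6,4]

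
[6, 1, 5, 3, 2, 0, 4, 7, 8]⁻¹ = [5, 1, 4, 3, 6, 2, 0, 7, 8]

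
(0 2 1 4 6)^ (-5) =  ()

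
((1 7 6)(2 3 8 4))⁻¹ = (1 6 7)(2 4 8 3)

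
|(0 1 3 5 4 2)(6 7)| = 6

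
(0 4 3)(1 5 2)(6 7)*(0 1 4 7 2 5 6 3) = (0 7 3 1 6 2 4)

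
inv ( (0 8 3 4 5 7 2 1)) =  (0 1 2 7 5 4 3 8)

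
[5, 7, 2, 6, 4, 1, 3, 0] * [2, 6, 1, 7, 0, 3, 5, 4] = [3, 4, 1, 5, 0, 6, 7, 2]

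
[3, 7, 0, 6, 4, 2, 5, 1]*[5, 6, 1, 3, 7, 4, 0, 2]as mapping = [0→3, 1→2, 2→5, 3→0, 4→7, 5→1, 6→4, 7→6]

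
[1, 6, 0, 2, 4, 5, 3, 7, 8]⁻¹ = [2, 0, 3, 6, 4, 5, 1, 7, 8]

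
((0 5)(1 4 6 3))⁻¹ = (0 5)(1 3 6 4)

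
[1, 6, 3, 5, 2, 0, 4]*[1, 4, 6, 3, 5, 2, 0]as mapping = [0→4, 1→0, 2→3, 3→2, 4→6, 5→1, 6→5]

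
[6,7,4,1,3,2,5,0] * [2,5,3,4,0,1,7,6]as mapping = [0→7,1→6,2→0,3→5,4→4,5→3,6→1,7→2]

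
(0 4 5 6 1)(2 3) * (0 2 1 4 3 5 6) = (0 3 1 2 5)(4 6)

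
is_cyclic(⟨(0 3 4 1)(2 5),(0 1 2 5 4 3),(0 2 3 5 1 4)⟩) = no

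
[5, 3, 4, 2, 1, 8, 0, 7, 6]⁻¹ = [6, 4, 3, 1, 2, 0, 8, 7, 5]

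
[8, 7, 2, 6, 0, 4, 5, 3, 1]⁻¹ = [4, 8, 2, 7, 5, 6, 3, 1, 0]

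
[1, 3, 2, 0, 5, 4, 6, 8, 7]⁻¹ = [3, 0, 2, 1, 5, 4, 6, 8, 7]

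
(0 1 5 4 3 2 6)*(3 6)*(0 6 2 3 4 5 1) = (2 4)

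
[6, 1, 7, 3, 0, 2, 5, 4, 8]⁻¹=[4, 1, 5, 3, 7, 6, 0, 2, 8]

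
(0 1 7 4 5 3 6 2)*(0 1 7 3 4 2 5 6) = (0 7 2 1 3)(4 6 5)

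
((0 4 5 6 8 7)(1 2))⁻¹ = (0 7 8 6 5 4)(1 2)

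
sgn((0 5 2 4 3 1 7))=1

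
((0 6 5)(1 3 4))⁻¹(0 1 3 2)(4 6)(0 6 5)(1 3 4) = (1 5)(2 6 3 4)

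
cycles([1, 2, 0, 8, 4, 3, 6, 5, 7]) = (0 1 2)(3 8 7 5)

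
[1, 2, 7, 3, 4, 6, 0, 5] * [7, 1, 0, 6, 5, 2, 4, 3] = [1, 0, 3, 6, 5, 4, 7, 2]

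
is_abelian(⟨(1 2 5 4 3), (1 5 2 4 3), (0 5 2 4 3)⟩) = no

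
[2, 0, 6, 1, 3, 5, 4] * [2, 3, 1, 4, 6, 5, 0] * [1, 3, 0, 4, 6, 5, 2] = [3, 0, 1, 4, 6, 5, 2]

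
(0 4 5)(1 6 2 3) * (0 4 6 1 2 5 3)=(0 6 5 4 3 2)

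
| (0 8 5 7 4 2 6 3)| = 8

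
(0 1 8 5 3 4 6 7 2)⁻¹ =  (0 2 7 6 4 3 5 8 1)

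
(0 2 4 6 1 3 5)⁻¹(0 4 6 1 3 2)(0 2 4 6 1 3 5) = (1 3 5 4 2 6)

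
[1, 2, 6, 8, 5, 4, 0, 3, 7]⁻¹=[6, 0, 1, 7, 5, 4, 2, 8, 3]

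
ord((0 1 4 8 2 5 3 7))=8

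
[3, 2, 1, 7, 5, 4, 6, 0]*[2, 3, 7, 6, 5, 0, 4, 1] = [6, 7, 3, 1, 0, 5, 4, 2]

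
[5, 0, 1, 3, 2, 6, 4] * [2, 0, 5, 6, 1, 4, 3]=[4, 2, 0, 6, 5, 3, 1] 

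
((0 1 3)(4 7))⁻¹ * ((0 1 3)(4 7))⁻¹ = (0 1 3)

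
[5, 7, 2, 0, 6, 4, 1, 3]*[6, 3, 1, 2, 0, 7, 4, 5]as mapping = [0→7, 1→5, 2→1, 3→6, 4→4, 5→0, 6→3, 7→2]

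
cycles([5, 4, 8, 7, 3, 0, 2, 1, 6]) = (0 5) (1 4 3 7) (2 8 6) 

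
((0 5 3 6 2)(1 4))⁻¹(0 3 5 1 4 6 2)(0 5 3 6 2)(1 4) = (0 5 6 3 4 1 2)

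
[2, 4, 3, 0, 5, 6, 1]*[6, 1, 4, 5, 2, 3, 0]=[4, 2, 5, 6, 3, 0, 1]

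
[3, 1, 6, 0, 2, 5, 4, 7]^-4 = [0, 1, 4, 3, 6, 5, 2, 7]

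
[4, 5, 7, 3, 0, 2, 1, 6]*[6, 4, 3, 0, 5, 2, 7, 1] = [5, 2, 1, 0, 6, 3, 4, 7]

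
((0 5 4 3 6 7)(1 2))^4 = (0 6 4)(3 5 7)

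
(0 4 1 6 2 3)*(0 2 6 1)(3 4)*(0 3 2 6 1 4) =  (0 2)(1 4 3 6)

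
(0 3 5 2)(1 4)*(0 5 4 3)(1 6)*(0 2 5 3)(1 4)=(0 2 3 1)(4 6)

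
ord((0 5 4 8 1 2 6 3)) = 8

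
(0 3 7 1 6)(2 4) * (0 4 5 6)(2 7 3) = (0 2 5 6 4 7 1)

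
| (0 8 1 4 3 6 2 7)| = 8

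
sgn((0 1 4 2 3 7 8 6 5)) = 1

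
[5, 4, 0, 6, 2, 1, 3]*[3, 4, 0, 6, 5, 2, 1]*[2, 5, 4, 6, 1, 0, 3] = [4, 0, 6, 5, 2, 1, 3]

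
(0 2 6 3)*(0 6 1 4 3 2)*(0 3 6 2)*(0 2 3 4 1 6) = (0 4)(2 6)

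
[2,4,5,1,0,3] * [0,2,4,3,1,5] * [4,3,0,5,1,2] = [1,3,2,0,4,5]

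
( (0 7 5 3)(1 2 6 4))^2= (0 5)(1 6)(2 4)(3 7)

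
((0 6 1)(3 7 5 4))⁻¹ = (0 1 6)(3 4 5 7)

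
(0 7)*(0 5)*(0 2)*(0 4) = (0 7 5 2 4)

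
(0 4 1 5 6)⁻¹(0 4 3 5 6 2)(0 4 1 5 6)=(0 2 4 1 3 6)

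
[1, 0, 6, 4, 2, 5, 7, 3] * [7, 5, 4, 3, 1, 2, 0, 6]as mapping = [0→5, 1→7, 2→0, 3→1, 4→4, 5→2, 6→6, 7→3]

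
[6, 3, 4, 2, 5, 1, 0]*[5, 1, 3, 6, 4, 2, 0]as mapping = [0→0, 1→6, 2→4, 3→3, 4→2, 5→1, 6→5]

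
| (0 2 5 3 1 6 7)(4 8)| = 14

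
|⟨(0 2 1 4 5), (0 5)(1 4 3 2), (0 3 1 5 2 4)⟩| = 720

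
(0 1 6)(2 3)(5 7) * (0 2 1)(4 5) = (1 6 2 3)(4 5 7)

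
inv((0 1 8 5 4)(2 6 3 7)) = (0 4 5 8 1)(2 7 3 6)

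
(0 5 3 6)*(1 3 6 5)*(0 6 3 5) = (0 1 5 3)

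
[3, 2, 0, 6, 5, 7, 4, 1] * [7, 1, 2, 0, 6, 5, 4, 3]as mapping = [0→0, 1→2, 2→7, 3→4, 4→5, 5→3, 6→6, 7→1]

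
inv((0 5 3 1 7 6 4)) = (0 4 6 7 1 3 5)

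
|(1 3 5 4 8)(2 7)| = 10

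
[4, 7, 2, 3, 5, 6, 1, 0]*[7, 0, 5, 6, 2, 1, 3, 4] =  [2, 4, 5, 6, 1, 3, 0, 7]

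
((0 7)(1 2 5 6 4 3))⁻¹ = (0 7)(1 3 4 6 5 2)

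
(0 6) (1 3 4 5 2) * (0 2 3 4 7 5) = (0 6 2 1 4) (3 7 5) 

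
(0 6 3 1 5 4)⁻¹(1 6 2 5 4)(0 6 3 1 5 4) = (0 5 3 2 4)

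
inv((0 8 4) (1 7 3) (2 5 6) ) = (0 4 8) (1 3 7) (2 6 5) 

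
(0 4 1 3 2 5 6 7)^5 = (0 5 1 7 2 4 6 3)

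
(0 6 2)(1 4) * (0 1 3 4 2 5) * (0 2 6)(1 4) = (1 6 5 2 4 3)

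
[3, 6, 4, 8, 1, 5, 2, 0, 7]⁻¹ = [7, 4, 6, 0, 2, 5, 1, 8, 3]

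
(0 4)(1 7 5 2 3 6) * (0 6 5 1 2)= (0 4 6 2 3 5)(1 7)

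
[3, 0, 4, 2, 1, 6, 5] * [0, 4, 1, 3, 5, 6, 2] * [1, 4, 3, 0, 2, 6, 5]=[0, 1, 6, 4, 2, 3, 5]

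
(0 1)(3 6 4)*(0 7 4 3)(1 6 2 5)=(0 6 3 2 5 1 7 4)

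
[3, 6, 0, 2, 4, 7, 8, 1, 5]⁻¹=[2, 7, 3, 0, 4, 8, 1, 5, 6]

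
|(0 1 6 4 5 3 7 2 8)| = 9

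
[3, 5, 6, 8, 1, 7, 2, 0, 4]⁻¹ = [7, 4, 6, 0, 8, 1, 2, 5, 3]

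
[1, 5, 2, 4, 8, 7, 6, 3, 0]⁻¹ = [8, 0, 2, 7, 3, 1, 6, 5, 4]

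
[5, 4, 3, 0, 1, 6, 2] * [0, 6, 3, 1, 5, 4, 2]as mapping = [0→4, 1→5, 2→1, 3→0, 4→6, 5→2, 6→3]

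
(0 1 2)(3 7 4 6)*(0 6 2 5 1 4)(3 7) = (0 4 2 6 7)(1 5)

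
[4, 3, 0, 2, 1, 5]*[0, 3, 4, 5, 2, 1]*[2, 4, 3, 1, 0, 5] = [3, 5, 2, 0, 1, 4]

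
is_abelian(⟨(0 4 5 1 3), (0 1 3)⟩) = no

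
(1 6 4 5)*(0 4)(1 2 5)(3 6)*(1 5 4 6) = (0 6)(1 3)(2 4 5)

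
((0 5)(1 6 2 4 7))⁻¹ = (0 5)(1 7 4 2 6)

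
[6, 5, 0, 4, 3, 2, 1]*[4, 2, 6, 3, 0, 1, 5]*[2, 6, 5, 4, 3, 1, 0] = [1, 6, 3, 2, 4, 0, 5]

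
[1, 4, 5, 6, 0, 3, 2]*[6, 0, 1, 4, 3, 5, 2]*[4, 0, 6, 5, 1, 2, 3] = [4, 5, 2, 6, 3, 1, 0]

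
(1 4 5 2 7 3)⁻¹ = (1 3 7 2 5 4)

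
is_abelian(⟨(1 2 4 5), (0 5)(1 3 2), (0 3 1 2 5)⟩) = no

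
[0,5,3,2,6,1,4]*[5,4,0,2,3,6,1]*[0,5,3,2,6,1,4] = [1,4,3,0,5,6,2]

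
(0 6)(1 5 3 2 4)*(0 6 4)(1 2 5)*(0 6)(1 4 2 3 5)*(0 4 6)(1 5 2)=(0 1 6 4 3 5 2)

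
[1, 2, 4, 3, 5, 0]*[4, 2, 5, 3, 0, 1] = [2, 5, 0, 3, 1, 4]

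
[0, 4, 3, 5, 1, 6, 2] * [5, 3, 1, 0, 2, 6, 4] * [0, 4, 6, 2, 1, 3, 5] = [3, 6, 0, 5, 2, 1, 4]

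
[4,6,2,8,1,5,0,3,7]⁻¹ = [6,4,2,7,0,5,1,8,3]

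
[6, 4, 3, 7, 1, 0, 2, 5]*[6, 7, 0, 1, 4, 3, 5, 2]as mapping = [0→5, 1→4, 2→1, 3→2, 4→7, 5→6, 6→0, 7→3]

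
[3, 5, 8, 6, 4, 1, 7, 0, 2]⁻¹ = [7, 5, 8, 0, 4, 1, 3, 6, 2]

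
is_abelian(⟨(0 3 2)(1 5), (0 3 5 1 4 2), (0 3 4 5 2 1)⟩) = no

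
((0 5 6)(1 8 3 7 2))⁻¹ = (0 6 5)(1 2 7 3 8)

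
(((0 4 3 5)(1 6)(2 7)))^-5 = (0 5 3 4)(1 6)(2 7)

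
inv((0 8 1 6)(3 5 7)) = (0 6 1 8)(3 7 5)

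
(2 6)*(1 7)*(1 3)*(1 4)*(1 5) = (1 7 3 4 5)(2 6)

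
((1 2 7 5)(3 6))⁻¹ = (1 5 7 2)(3 6)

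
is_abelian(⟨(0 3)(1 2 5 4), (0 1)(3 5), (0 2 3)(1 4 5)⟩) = no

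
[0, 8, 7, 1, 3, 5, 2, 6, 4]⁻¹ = [0, 3, 6, 4, 8, 5, 7, 2, 1]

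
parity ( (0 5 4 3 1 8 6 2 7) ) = even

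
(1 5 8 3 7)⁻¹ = (1 7 3 8 5)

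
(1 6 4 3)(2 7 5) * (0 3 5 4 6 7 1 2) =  (0 3 2 1 7 4 5)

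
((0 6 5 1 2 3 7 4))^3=(0 1 7 6 2 4 5 3)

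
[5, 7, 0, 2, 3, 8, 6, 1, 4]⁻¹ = [2, 7, 3, 4, 8, 0, 6, 1, 5]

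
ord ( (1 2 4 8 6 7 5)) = 7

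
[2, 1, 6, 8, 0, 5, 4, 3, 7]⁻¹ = [4, 1, 0, 7, 6, 5, 2, 8, 3]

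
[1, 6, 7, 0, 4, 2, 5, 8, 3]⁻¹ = [3, 0, 5, 8, 4, 6, 1, 2, 7]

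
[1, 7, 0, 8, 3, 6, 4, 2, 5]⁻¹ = [2, 0, 7, 4, 6, 8, 5, 1, 3]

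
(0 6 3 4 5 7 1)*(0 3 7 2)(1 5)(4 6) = (0 4 1 3 6 7 5 2)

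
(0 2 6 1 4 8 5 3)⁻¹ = (0 3 5 8 4 1 6 2)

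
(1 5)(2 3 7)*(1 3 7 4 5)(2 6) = (2 7 6)(3 4 5)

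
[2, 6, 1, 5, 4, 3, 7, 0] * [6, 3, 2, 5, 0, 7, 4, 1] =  [2, 4, 3, 7, 0, 5, 1, 6]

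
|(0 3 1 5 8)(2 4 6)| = 15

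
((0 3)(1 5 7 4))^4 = ()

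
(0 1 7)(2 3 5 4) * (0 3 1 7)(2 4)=(0 7 3 5 2 1)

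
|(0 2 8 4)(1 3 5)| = 12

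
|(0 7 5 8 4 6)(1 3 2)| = 6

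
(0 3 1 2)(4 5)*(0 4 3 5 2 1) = (0 5 3)(2 4)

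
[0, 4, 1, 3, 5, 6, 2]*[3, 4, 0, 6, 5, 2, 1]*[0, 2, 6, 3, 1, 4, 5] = [3, 4, 1, 5, 6, 2, 0]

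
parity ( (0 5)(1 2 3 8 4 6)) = even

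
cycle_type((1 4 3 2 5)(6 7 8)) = 3.5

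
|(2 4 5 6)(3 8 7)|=12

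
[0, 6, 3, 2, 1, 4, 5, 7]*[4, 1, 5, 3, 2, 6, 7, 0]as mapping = [0→4, 1→7, 2→3, 3→5, 4→1, 5→2, 6→6, 7→0]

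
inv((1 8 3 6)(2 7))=(1 6 3 8)(2 7)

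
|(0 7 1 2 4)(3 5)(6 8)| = 10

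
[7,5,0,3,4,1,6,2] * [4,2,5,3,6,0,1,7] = [7,0,4,3,6,2,1,5]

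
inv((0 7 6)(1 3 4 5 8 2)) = (0 6 7)(1 2 8 5 4 3)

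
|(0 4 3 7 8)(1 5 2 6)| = 20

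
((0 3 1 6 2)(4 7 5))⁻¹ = (0 2 6 1 3)(4 5 7)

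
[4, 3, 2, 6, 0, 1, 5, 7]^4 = [0, 1, 2, 3, 4, 5, 6, 7]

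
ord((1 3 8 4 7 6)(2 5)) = 6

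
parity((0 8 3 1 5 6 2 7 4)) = even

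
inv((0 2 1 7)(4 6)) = (0 7 1 2)(4 6)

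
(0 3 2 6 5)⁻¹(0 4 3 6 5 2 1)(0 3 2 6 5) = (0 6 1 3 4 2 5)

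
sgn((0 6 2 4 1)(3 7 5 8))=-1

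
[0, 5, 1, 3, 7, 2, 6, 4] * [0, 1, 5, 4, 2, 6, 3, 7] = [0, 6, 1, 4, 7, 5, 3, 2]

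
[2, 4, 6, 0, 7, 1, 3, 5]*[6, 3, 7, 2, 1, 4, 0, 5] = [7, 1, 0, 6, 5, 3, 2, 4]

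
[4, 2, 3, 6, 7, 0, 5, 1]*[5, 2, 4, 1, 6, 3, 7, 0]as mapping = [0→6, 1→4, 2→1, 3→7, 4→0, 5→5, 6→3, 7→2]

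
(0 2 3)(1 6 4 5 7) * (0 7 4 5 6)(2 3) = (0 3 7 1)(4 6 5)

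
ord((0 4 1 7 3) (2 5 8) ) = 15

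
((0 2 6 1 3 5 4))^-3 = (0 3 2 5 6 4 1)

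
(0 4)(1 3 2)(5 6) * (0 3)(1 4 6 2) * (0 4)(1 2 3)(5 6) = (0 5 3 2)(1 4)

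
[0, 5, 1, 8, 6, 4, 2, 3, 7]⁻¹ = [0, 2, 6, 7, 5, 1, 4, 8, 3]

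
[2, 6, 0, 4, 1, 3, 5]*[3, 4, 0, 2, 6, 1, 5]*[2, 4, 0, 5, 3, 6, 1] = [2, 6, 5, 1, 3, 0, 4]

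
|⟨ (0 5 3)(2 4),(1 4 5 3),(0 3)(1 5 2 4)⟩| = 720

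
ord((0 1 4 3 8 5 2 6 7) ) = 9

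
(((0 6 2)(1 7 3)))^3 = ()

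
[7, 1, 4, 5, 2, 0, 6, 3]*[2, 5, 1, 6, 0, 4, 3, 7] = [7, 5, 0, 4, 1, 2, 3, 6]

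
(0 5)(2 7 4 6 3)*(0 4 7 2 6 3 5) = (3 6 5 4)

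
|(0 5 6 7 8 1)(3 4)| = 6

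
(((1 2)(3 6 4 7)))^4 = ()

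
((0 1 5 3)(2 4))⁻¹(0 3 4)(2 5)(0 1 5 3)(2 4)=(0 2 1)(3 4)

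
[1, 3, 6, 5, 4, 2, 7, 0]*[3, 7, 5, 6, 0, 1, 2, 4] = [7, 6, 2, 1, 0, 5, 4, 3]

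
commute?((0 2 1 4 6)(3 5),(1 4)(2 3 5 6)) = no:(0 2 1 4 6)(3 5) * (1 4)(2 3 5 6) = (0 3 6)(2 4),(1 4)(2 3 5 6) * (0 2 1 4 6)(3 5) = (0 2 5)(1 6)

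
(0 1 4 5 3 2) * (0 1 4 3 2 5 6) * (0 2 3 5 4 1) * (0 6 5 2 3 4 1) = (1 2 6 3)(4 5)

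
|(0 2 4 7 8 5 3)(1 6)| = 14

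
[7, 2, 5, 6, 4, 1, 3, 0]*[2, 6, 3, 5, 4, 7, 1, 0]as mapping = [0→0, 1→3, 2→7, 3→1, 4→4, 5→6, 6→5, 7→2]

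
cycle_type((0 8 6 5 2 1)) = 6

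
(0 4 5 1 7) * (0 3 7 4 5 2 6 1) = (0 5)(1 4 2 6)(3 7)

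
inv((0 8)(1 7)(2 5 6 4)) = (0 8)(1 7)(2 4 6 5)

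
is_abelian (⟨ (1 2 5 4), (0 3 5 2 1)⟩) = no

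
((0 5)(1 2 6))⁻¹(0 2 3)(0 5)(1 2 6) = (3 5 6)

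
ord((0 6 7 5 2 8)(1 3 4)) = 6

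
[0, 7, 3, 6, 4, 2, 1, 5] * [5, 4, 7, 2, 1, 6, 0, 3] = [5, 3, 2, 0, 1, 7, 4, 6]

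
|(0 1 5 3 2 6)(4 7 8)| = 6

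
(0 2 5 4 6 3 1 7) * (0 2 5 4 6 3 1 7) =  (0 5 6 1)(2 4 3 7)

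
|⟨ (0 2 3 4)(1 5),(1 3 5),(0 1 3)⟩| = 360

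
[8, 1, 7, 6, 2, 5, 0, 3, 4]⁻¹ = [6, 1, 4, 7, 8, 5, 3, 2, 0]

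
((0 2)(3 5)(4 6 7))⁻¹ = (0 2)(3 5)(4 7 6)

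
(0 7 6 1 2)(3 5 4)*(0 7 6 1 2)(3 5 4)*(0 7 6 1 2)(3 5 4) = (0 1 7 2 6)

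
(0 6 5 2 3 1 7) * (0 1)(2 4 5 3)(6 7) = (0 7 1 6 3)(4 5)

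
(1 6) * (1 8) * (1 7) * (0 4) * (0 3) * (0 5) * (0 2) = (0 4 3 5 2) (1 6 8 7) 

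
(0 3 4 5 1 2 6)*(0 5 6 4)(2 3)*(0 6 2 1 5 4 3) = (0 1)(2 3 6 4)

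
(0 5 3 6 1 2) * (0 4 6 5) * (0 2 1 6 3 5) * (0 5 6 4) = (0 2) (3 5 6 4) 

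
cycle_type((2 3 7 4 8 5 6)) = 7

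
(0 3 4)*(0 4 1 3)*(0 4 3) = (0 4 3 1)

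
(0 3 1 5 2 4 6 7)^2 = (0 1 2 6)(3 5 4 7)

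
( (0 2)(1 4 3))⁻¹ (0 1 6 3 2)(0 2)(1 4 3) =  (0 2 4 6 1)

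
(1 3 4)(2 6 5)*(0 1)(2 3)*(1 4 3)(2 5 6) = (0 4)(1 5)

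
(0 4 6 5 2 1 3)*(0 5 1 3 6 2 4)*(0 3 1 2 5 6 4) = (0 3 6 2 1 4 5)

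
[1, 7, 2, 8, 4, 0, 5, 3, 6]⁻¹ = [5, 0, 2, 7, 4, 6, 8, 1, 3]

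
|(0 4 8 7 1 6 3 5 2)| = 9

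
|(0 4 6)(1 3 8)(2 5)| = 6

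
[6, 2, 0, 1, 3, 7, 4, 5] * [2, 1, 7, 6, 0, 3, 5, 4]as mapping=[0→5, 1→7, 2→2, 3→1, 4→6, 5→4, 6→0, 7→3]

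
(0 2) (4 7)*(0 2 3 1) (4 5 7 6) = (0 3 1) (4 6) (5 7) 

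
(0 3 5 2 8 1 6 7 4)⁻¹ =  (0 4 7 6 1 8 2 5 3)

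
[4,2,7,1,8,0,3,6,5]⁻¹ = [5,3,1,6,0,8,7,2,4]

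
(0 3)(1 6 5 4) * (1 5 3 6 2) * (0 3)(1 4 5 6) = (0 1 2 4 6)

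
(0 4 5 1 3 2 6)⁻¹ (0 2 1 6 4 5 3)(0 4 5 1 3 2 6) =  (0 5 1 2 4 6 3)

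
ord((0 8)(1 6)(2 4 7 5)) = 4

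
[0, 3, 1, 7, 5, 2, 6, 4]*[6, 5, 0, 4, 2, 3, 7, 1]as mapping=[0→6, 1→4, 2→5, 3→1, 4→3, 5→0, 6→7, 7→2]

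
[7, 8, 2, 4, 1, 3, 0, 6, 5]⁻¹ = [6, 4, 2, 5, 3, 8, 7, 0, 1]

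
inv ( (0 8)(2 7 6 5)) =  (0 8)(2 5 6 7)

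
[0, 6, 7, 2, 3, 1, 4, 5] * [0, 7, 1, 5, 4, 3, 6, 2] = [0, 6, 2, 1, 5, 7, 4, 3]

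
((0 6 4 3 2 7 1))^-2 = (0 7 3 6 1 2 4)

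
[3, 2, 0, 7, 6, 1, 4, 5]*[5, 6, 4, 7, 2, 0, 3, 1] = [7, 4, 5, 1, 3, 6, 2, 0]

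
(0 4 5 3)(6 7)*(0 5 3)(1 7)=(0 4 3 5)(1 7 6)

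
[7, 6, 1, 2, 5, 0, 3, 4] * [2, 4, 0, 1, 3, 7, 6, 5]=[5, 6, 4, 0, 7, 2, 1, 3]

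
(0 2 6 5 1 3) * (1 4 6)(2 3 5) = (0 3)(1 5 4 6 2)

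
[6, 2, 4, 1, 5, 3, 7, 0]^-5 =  [6, 1, 2, 3, 4, 5, 7, 0]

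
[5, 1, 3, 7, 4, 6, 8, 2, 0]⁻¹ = [8, 1, 7, 2, 4, 0, 5, 3, 6]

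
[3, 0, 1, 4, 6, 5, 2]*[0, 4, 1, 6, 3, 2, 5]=[6, 0, 4, 3, 5, 2, 1] 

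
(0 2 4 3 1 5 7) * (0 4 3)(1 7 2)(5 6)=(0 1 6 5 2 3 7 4)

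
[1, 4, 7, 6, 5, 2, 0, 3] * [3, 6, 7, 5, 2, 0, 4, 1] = [6, 2, 1, 4, 0, 7, 3, 5]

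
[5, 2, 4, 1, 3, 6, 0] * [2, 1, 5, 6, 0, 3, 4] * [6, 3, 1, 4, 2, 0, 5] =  [4, 0, 6, 3, 5, 2, 1]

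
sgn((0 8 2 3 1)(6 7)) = -1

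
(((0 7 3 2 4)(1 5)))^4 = (0 4 2 3 7)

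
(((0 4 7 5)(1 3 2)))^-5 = (0 5 7 4)(1 3 2)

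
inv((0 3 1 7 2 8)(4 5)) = (0 8 2 7 1 3)(4 5)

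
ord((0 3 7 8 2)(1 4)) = 10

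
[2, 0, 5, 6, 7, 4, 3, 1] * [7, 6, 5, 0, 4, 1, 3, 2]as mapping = [0→5, 1→7, 2→1, 3→3, 4→2, 5→4, 6→0, 7→6]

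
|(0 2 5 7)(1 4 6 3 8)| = 20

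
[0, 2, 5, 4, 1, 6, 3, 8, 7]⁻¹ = [0, 4, 1, 6, 3, 2, 5, 8, 7]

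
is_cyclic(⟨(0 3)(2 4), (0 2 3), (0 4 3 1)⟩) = no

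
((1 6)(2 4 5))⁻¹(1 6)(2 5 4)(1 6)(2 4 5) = (1 6)(2 5 4)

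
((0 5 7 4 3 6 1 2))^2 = (0 7 3 1)(2 5 4 6)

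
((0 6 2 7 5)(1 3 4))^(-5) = (1 3 4)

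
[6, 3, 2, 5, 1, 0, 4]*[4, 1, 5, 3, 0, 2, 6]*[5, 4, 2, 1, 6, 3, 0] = [0, 1, 3, 2, 4, 6, 5]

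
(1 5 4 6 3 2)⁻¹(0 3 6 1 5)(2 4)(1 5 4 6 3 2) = (0 2 3 5 4)(1 6)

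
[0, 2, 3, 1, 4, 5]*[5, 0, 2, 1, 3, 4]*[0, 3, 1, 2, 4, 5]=[5, 1, 3, 0, 2, 4]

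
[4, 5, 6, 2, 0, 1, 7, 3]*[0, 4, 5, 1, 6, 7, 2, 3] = [6, 7, 2, 5, 0, 4, 3, 1]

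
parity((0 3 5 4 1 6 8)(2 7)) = odd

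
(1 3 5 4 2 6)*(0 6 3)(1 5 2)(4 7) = (0 6 5 7 4 1)(2 3)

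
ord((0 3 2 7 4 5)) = 6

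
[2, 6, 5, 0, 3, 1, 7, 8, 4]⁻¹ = [3, 5, 0, 4, 8, 2, 1, 6, 7]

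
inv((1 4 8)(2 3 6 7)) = (1 8 4)(2 7 6 3)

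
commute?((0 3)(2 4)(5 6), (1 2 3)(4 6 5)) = no:(0 3)(2 4)(5 6)*(1 2 3)(4 6 5) = (0 1 2 6 4 3), (1 2 3)(4 6 5)*(0 3)(2 4)(5 6) = (0 3 1 4 5 2)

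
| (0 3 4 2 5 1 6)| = 7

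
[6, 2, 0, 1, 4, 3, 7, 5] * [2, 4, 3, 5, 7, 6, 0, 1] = [0, 3, 2, 4, 7, 5, 1, 6]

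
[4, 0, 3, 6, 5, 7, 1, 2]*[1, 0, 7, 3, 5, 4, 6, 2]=[5, 1, 3, 6, 4, 2, 0, 7]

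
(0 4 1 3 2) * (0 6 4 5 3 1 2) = (0 5 3)(2 6 4)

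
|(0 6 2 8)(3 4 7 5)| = 4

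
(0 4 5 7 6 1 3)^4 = (0 6 4 1 5 3 7)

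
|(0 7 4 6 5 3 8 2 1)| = 9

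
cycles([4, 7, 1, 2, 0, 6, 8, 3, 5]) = (0 4)(1 7 3 2)(5 6 8)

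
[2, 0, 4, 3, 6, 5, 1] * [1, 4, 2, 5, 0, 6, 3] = [2, 1, 0, 5, 3, 6, 4]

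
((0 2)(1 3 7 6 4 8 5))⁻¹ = (0 2)(1 5 8 4 6 7 3)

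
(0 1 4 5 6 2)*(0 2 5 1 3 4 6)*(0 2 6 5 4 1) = (0 3 1 5 2 6 4)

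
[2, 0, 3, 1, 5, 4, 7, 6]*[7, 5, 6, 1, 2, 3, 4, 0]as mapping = [0→6, 1→7, 2→1, 3→5, 4→3, 5→2, 6→0, 7→4]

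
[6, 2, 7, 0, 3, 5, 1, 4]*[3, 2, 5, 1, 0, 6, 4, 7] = [4, 5, 7, 3, 1, 6, 2, 0]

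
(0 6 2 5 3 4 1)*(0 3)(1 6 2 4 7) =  (0 2 5)(1 3 7)(4 6)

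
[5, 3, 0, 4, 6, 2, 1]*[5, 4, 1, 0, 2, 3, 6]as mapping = [0→3, 1→0, 2→5, 3→2, 4→6, 5→1, 6→4]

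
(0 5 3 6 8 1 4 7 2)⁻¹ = (0 2 7 4 1 8 6 3 5)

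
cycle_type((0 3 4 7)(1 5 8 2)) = 4^2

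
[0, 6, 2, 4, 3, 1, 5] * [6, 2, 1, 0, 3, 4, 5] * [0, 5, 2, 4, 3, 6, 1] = [1, 6, 5, 4, 0, 2, 3]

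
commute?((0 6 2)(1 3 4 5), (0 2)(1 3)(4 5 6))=no:(0 6 2)(1 3 4 5)*(0 2)(1 3)(4 5 6)=(0 4 6)(3 5), (0 2)(1 3)(4 5 6)*(0 6 2)(1 3 4 5)=(1 4)(2 6 5)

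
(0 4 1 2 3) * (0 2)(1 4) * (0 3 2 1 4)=(0 4)(1 3)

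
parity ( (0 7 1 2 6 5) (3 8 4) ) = odd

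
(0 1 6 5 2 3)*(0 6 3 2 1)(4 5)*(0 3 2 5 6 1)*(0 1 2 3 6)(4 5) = (0 6 5 1 3 2 4)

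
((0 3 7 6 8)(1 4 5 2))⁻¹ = (0 8 6 7 3)(1 2 5 4)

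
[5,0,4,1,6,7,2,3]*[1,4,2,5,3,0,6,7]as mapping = [0→0,1→1,2→3,3→4,4→6,5→7,6→2,7→5]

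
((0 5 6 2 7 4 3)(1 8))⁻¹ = (0 3 4 7 2 6 5)(1 8)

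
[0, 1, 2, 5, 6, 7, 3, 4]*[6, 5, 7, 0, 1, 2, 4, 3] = [6, 5, 7, 2, 4, 3, 0, 1]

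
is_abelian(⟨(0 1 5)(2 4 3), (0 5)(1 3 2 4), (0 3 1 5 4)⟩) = no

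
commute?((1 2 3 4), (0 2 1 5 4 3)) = no:(1 2 3 4)*(0 2 1 5 4 3) = (0 2)(4 5), (0 2 1 5 4 3)*(1 2 3 4) = (0 3)(1 5)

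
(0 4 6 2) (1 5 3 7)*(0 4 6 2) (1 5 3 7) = (0 6) (1 3) (2 4) (5 7) 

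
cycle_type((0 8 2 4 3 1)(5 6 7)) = 3.6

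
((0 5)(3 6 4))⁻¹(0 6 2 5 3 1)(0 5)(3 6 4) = (0 6 1 5 4 2)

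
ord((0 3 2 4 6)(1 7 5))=15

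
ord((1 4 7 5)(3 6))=4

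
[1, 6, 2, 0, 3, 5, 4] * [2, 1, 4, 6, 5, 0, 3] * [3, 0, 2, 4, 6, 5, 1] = [0, 4, 6, 2, 1, 3, 5]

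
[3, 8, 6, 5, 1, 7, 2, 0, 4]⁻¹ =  [7, 4, 6, 0, 8, 3, 2, 5, 1]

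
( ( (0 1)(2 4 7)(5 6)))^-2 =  (2 4 7)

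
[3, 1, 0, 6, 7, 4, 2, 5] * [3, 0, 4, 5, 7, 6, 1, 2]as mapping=[0→5, 1→0, 2→3, 3→1, 4→2, 5→7, 6→4, 7→6]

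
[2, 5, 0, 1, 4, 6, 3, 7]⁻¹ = [2, 3, 0, 6, 4, 1, 5, 7]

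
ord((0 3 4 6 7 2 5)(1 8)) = 14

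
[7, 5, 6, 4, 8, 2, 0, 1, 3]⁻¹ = [6, 7, 5, 8, 3, 1, 2, 0, 4]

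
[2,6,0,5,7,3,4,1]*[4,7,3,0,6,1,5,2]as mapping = [0→3,1→5,2→4,3→1,4→2,5→0,6→6,7→7]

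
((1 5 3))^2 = (1 3 5)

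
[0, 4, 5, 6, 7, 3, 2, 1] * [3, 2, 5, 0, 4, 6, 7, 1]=[3, 4, 6, 7, 1, 0, 5, 2]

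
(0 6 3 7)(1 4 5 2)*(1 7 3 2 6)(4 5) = (0 1 5 6 2 7)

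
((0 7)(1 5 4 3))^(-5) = (0 7)(1 3 4 5)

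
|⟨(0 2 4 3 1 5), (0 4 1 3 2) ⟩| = 120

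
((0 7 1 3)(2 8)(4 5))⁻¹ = (0 3 1 7)(2 8)(4 5)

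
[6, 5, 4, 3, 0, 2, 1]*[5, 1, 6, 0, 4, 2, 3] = [3, 2, 4, 0, 5, 6, 1]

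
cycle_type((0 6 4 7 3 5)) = 6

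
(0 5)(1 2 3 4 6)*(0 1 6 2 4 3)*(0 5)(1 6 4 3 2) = (1 3 2 5 6 4)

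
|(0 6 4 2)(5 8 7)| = 12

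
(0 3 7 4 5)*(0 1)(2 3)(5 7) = (0 2 3 5 1)(4 7)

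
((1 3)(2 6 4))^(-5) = (1 3)(2 6 4)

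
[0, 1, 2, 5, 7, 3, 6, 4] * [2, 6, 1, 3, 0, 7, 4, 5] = [2, 6, 1, 7, 5, 3, 4, 0]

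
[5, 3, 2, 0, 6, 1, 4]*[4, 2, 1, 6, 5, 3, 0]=[3, 6, 1, 4, 0, 2, 5]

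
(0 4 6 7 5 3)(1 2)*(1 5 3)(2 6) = (0 4 2 5 1 6 7 3)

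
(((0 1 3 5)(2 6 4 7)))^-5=(0 5 3 1)(2 7 4 6)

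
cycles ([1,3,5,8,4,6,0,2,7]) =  (0 1 3 8 7 2 5 6)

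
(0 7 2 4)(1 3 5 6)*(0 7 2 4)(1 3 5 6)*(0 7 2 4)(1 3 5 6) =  (0 4 2 7)(1 6 5 3)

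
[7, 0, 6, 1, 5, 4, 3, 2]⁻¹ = [1, 3, 7, 6, 5, 4, 2, 0]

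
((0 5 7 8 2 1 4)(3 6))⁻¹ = (0 4 1 2 8 7 5)(3 6)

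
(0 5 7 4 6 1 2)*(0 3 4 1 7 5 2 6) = (0 2 3 4)(1 6 7)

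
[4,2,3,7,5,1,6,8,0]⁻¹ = [8,5,1,2,0,4,6,3,7]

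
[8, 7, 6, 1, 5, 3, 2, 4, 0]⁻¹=[8, 3, 6, 5, 7, 4, 2, 1, 0]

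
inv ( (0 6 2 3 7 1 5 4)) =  (0 4 5 1 7 3 2 6)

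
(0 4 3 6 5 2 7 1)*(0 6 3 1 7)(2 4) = (0 2)(1 6 5 4)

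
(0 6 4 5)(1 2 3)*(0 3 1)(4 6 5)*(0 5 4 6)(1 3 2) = (0 4 6)(2 3 5)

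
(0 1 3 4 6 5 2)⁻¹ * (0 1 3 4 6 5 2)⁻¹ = (0 5 4 1 2 6 3)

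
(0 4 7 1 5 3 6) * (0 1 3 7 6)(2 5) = (0 4 6 1 2 5 7 3)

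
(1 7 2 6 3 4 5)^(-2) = (1 4 6 7 5 3 2)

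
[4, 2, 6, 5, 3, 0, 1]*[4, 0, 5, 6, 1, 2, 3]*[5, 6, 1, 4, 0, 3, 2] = [6, 3, 4, 1, 2, 0, 5]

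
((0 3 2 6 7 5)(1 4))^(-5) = (0 3 2 6 7 5)(1 4)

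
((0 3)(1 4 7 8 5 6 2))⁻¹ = (0 3)(1 2 6 5 8 7 4)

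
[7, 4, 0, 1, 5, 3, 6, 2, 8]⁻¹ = [2, 3, 7, 5, 1, 4, 6, 0, 8]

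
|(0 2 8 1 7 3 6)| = 7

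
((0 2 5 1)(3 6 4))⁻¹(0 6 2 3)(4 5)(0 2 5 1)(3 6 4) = (1 3)(2 4 5 6)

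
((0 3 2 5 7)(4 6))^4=(0 7 5 2 3)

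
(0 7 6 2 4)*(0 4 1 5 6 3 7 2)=(0 2 1 5 6)(3 7)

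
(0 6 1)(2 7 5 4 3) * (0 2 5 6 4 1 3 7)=(0 4 7 6 3 5 1 2)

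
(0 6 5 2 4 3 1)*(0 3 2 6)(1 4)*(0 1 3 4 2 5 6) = (0 1 4 5)(2 3)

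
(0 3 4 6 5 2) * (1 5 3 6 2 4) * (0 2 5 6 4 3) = (0 4 5 3 1 6)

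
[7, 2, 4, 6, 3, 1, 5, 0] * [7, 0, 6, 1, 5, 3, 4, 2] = [2, 6, 5, 4, 1, 0, 3, 7]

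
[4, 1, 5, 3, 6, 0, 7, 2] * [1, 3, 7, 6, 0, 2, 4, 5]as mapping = [0→0, 1→3, 2→2, 3→6, 4→4, 5→1, 6→5, 7→7]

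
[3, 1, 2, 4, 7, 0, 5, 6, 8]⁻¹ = [5, 1, 2, 0, 3, 6, 7, 4, 8]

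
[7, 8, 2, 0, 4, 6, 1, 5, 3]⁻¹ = [3, 6, 2, 8, 4, 7, 5, 0, 1]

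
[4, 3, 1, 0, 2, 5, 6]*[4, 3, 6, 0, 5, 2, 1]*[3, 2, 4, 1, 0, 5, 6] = [5, 3, 1, 0, 6, 4, 2]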